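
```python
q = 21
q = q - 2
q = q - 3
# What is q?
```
Trace:
  q=21
  q=19
  q=16

Final answer: 16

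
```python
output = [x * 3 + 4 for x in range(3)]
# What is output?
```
Trace:
  x=0
  x=1
  x=2
  output=[4, 7, 10]

Final answer: [4, 7, 10]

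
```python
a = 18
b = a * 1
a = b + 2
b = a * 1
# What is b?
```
Trace:
  a=18
  a=18, b=18
  a=20, b=18
  a=20, b=20

Final answer: 20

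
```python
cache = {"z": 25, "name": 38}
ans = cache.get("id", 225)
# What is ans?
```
Trace:
  cache={'z': 25, 'name': 38}
  cache={'z': 25, 'name': 38}, ans=225

Final answer: 225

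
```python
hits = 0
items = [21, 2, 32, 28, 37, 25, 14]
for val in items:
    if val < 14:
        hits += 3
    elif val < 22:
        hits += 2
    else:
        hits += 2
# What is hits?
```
Trace:
  hits=0
  hits=2, val=21
  hits=5, val=2
  hits=7, val=32
  hits=9, val=28
  hits=11, val=37
  hits=13, val=25
  hits=15, val=14

Final answer: 15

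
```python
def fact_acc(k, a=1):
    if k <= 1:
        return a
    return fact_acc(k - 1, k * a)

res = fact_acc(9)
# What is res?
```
Call trace:
fact_acc(k=9, a=1)
  fact_acc(k=8, a=9)
    fact_acc(k=7, a=72)
      fact_acc(k=6, a=504)
        fact_acc(k=5, a=3024)
          fact_acc(k=4, a=15120)
            fact_acc(k=3, a=60480)
              fact_acc(k=2, a=181440)
                fact_acc(k=1, a=362880)
                -> return 362880
              -> return 362880
            -> return 362880
          -> return 362880
        -> return 362880
      -> return 362880
    -> return 362880
  -> return 362880
-> return 362880

Final answer: 362880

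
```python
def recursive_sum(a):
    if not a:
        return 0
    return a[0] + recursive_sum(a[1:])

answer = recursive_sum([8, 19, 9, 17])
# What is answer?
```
Call trace:
recursive_sum(a=[8, 19, 9, 17])
  recursive_sum(a=[19, 9, 17])
    recursive_sum(a=[9, 17])
      recursive_sum(a=[17])
        recursive_sum(a=[])
        -> return 0
      -> return 17
    -> return 26
  -> return 45
-> return 53

Final answer: 53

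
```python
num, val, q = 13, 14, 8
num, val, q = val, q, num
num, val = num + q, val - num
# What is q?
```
Trace:
  num=13, val=14, q=8
  num=14, val=8, q=13
  num=27, val=-6, q=13

Final answer: 13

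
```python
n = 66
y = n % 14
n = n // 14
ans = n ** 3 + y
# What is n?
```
Trace:
  n=66
  n=66, y=10
  n=4, y=10
  n=4, y=10, ans=74

Final answer: 4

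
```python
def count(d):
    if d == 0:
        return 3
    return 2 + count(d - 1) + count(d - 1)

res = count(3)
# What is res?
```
Call trace (a repeated sub-call is expanded the first time; later identical calls just restate its return value):
count(d=3)
  count(d=2)
    count(d=1)
      count(d=0)
      -> return 3
      count(d=0)
      -> return 3
    -> return 8
    count(d=1) -> return 8  (same call as traced above)
  -> return 18
  count(d=2) -> return 18  (same call as traced above)
-> return 38

Final answer: 38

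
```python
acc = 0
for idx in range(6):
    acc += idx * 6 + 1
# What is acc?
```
Trace:
  acc=0
  acc=1, idx=0
  acc=8, idx=1
  acc=21, idx=2
  acc=40, idx=3
  acc=65, idx=4
  acc=96, idx=5

Final answer: 96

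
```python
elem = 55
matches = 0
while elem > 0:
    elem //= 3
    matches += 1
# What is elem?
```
Trace:
  elem=55
  elem=55, matches=0
  elem=18, matches=1
  elem=6, matches=2
  elem=2, matches=3
  elem=0, matches=4

Final answer: 0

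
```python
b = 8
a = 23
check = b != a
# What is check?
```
Trace:
  b=8
  b=8, a=23
  b=8, a=23, check=True

Final answer: True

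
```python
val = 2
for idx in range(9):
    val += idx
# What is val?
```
Trace:
  val=2
  val=2, idx=0
  val=3, idx=1
  val=5, idx=2
  val=8, idx=3
  val=12, idx=4
  val=17, idx=5
  val=23, idx=6
  val=30, idx=7
  val=38, idx=8

Final answer: 38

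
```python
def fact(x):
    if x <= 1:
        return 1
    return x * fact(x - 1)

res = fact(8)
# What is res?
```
Call trace:
fact(x=8)
  fact(x=7)
    fact(x=6)
      fact(x=5)
        fact(x=4)
          fact(x=3)
            fact(x=2)
              fact(x=1)
              -> return 1
            -> return 2
          -> return 6
        -> return 24
      -> return 120
    -> return 720
  -> return 5040
-> return 40320

Final answer: 40320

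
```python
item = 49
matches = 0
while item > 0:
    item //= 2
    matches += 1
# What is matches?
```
Trace:
  item=49
  item=49, matches=0
  item=24, matches=1
  item=12, matches=2
  item=6, matches=3
  item=3, matches=4
  item=1, matches=5
  item=0, matches=6

Final answer: 6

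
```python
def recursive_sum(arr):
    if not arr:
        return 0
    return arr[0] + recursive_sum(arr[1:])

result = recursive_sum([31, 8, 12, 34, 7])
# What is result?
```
Call trace:
recursive_sum(arr=[31, 8, 12, 34, 7])
  recursive_sum(arr=[8, 12, 34, 7])
    recursive_sum(arr=[12, 34, 7])
      recursive_sum(arr=[34, 7])
        recursive_sum(arr=[7])
          recursive_sum(arr=[])
          -> return 0
        -> return 7
      -> return 41
    -> return 53
  -> return 61
-> return 92

Final answer: 92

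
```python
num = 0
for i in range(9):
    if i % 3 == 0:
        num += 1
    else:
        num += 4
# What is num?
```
Trace:
  num=0
  num=1, i=0
  num=5, i=1
  num=9, i=2
  num=10, i=3
  num=14, i=4
  num=18, i=5
  num=19, i=6
  num=23, i=7
  num=27, i=8

Final answer: 27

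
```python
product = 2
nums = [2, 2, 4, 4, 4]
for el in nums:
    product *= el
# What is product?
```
Trace:
  product=2
  product=4, el=2
  product=8, el=2
  product=32, el=4
  product=128, el=4
  product=512, el=4

Final answer: 512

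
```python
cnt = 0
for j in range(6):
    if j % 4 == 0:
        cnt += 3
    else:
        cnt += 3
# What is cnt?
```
Trace:
  cnt=0
  cnt=3, j=0
  cnt=6, j=1
  cnt=9, j=2
  cnt=12, j=3
  cnt=15, j=4
  cnt=18, j=5

Final answer: 18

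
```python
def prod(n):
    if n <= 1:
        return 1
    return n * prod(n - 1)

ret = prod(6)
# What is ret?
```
Call trace:
prod(n=6)
  prod(n=5)
    prod(n=4)
      prod(n=3)
        prod(n=2)
          prod(n=1)
          -> return 1
        -> return 2
      -> return 6
    -> return 24
  -> return 120
-> return 720

Final answer: 720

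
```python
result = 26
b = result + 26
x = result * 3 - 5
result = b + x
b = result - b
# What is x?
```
Trace:
  result=26
  result=26, b=52
  result=26, b=52, x=73
  result=125, b=52, x=73
  result=125, b=73, x=73

Final answer: 73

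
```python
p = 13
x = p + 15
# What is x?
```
Trace:
  p=13
  p=13, x=28

Final answer: 28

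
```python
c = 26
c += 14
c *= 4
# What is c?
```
Trace:
  c=26
  c=40
  c=160

Final answer: 160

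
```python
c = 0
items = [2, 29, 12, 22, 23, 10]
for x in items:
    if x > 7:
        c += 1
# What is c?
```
Trace:
  c=0
  c=0, x=2
  c=1, x=29
  c=2, x=12
  c=3, x=22
  c=4, x=23
  c=5, x=10

Final answer: 5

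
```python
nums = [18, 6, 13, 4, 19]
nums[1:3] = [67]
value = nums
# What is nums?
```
Trace:
  nums=[18, 6, 13, 4, 19]
  nums=[18, 67, 4, 19]
  nums=[18, 67, 4, 19], value=[18, 67, 4, 19]

Final answer: [18, 67, 4, 19]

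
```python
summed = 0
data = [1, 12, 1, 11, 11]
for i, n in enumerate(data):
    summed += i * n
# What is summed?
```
Trace:
  summed=0
  summed=0, i=0, n=1
  summed=12, i=1, n=12
  summed=14, i=2, n=1
  summed=47, i=3, n=11
  summed=91, i=4, n=11

Final answer: 91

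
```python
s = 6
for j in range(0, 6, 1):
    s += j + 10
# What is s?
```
Trace:
  s=6
  s=16, j=0
  s=27, j=1
  s=39, j=2
  s=52, j=3
  s=66, j=4
  s=81, j=5

Final answer: 81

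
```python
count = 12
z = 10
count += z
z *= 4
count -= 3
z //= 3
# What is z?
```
Trace:
  count=12
  count=12, z=10
  count=22, z=10
  count=22, z=40
  count=19, z=40
  count=19, z=13

Final answer: 13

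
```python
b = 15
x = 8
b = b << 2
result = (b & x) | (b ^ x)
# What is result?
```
Trace:
  b=15
  b=15, x=8
  b=60, x=8
  b=60, x=8, result=60

Final answer: 60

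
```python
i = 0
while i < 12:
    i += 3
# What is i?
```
Trace:
  i=0
  i=3
  i=6
  i=9
  i=12

Final answer: 12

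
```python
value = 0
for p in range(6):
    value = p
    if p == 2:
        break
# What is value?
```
Trace:
  value=0
  value=0, p=0
  value=1, p=1
  value=2, p=2

Final answer: 2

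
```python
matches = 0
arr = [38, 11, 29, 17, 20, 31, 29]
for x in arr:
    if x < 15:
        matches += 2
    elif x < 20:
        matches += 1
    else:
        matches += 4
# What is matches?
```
Trace:
  matches=0
  matches=4, x=38
  matches=6, x=11
  matches=10, x=29
  matches=11, x=17
  matches=15, x=20
  matches=19, x=31
  matches=23, x=29

Final answer: 23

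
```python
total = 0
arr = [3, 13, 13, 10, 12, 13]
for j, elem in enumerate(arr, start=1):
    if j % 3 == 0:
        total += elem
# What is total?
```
Trace:
  total=0
  total=0, j=1, elem=3
  total=0, j=2, elem=13
  total=13, j=3, elem=13
  total=13, j=4, elem=10
  total=13, j=5, elem=12
  total=26, j=6, elem=13

Final answer: 26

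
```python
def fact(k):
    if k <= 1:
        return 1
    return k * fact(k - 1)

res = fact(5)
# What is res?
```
Call trace:
fact(k=5)
  fact(k=4)
    fact(k=3)
      fact(k=2)
        fact(k=1)
        -> return 1
      -> return 2
    -> return 6
  -> return 24
-> return 120

Final answer: 120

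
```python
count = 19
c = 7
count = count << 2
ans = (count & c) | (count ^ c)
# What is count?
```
Trace:
  count=19
  count=19, c=7
  count=76, c=7
  count=76, c=7, ans=79

Final answer: 76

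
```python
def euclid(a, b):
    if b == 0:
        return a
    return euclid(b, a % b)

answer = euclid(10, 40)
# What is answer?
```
Call trace:
euclid(a=10, b=40)
  euclid(a=40, b=10)
    euclid(a=10, b=0)
    -> return 10
  -> return 10
-> return 10

Final answer: 10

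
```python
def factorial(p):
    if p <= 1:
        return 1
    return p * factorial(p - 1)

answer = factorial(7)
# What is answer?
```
Call trace:
factorial(p=7)
  factorial(p=6)
    factorial(p=5)
      factorial(p=4)
        factorial(p=3)
          factorial(p=2)
            factorial(p=1)
            -> return 1
          -> return 2
        -> return 6
      -> return 24
    -> return 120
  -> return 720
-> return 5040

Final answer: 5040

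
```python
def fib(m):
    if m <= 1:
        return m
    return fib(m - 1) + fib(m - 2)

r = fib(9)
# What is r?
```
Call trace (a repeated sub-call is expanded the first time; later identical calls just restate its return value):
fib(m=9)
  fib(m=8)
    fib(m=7)
      fib(m=6)
        fib(m=5)
          fib(m=4)
            fib(m=3)
              fib(m=2)
                fib(m=1)
                -> return 1
                fib(m=0)
                -> return 0
              -> return 1
              fib(m=1)
              -> return 1
            -> return 2
            fib(m=2) -> return 1  (same call as traced above)
          -> return 3
          fib(m=3) -> return 2  (same call as traced above)
        -> return 5
        fib(m=4) -> return 3  (same call as traced above)
      -> return 8
      fib(m=5) -> return 5  (same call as traced above)
    -> return 13
    fib(m=6) -> return 8  (same call as traced above)
  -> return 21
  fib(m=7) -> return 13  (same call as traced above)
-> return 34

Final answer: 34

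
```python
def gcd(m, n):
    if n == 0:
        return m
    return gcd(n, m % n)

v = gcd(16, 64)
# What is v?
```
Call trace:
gcd(m=16, n=64)
  gcd(m=64, n=16)
    gcd(m=16, n=0)
    -> return 16
  -> return 16
-> return 16

Final answer: 16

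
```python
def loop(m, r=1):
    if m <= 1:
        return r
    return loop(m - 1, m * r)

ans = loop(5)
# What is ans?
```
Call trace:
loop(m=5, r=1)
  loop(m=4, r=5)
    loop(m=3, r=20)
      loop(m=2, r=60)
        loop(m=1, r=120)
        -> return 120
      -> return 120
    -> return 120
  -> return 120
-> return 120

Final answer: 120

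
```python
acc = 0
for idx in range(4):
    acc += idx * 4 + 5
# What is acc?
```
Trace:
  acc=0
  acc=5, idx=0
  acc=14, idx=1
  acc=27, idx=2
  acc=44, idx=3

Final answer: 44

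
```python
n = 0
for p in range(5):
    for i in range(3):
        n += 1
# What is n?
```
Trace:
  n=0
  n=1, p=0, i=0
  n=2, p=0, i=1
  n=3, p=0, i=2
  n=4, p=1, i=0
  n=5, p=1, i=1
  n=6, p=1, i=2
  n=7, p=2, i=0
  n=8, p=2, i=1
  n=9, p=2, i=2
  n=10, p=3, i=0
  n=11, p=3, i=1
  n=12, p=3, i=2
  n=13, p=4, i=0
  n=14, p=4, i=1
  n=15, p=4, i=2

Final answer: 15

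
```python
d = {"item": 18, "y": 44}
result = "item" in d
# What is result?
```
Trace:
  d={'item': 18, 'y': 44}
  d={'item': 18, 'y': 44}, result=True

Final answer: True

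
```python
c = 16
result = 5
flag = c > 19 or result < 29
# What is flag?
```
Trace:
  c=16
  c=16, result=5
  c=16, result=5, flag=True

Final answer: True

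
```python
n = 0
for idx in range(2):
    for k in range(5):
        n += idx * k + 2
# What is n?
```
Trace:
  n=0
  n=2, idx=0, k=0
  n=4, idx=0, k=1
  n=6, idx=0, k=2
  n=8, idx=0, k=3
  n=10, idx=0, k=4
  n=12, idx=1, k=0
  n=15, idx=1, k=1
  n=19, idx=1, k=2
  n=24, idx=1, k=3
  n=30, idx=1, k=4

Final answer: 30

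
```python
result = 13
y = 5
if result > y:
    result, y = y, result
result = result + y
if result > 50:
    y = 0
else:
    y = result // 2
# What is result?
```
Trace:
  result=13
  result=13, y=5
  result=5, y=13
  result=18, y=13
  result=18, y=9

Final answer: 18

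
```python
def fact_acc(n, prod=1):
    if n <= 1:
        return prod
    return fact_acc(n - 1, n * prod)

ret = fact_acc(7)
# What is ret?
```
Call trace:
fact_acc(n=7, prod=1)
  fact_acc(n=6, prod=7)
    fact_acc(n=5, prod=42)
      fact_acc(n=4, prod=210)
        fact_acc(n=3, prod=840)
          fact_acc(n=2, prod=2520)
            fact_acc(n=1, prod=5040)
            -> return 5040
          -> return 5040
        -> return 5040
      -> return 5040
    -> return 5040
  -> return 5040
-> return 5040

Final answer: 5040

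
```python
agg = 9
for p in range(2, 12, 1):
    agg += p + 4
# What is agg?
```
Trace:
  agg=9
  agg=15, p=2
  agg=22, p=3
  agg=30, p=4
  agg=39, p=5
  agg=49, p=6
  agg=60, p=7
  agg=72, p=8
  agg=85, p=9
  agg=99, p=10
  agg=114, p=11

Final answer: 114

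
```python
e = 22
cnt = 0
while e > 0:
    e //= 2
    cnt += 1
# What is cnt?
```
Trace:
  e=22
  e=22, cnt=0
  e=11, cnt=1
  e=5, cnt=2
  e=2, cnt=3
  e=1, cnt=4
  e=0, cnt=5

Final answer: 5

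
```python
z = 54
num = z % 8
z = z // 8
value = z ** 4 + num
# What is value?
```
Trace:
  z=54
  z=54, num=6
  z=6, num=6
  z=6, num=6, value=1302

Final answer: 1302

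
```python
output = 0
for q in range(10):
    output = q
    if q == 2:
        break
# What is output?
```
Trace:
  output=0
  output=0, q=0
  output=1, q=1
  output=2, q=2

Final answer: 2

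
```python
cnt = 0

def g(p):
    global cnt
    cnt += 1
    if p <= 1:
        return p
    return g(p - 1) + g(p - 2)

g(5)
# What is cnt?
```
Call trace (a repeated sub-call is expanded the first time; later identical calls just restate its return value):
g(p=5)
  g(p=4)
    g(p=3)
      g(p=2)
        g(p=1)
        -> return 1
        g(p=0)
        -> return 0
      -> return 1
      g(p=1)
      -> return 1
    -> return 2
    g(p=2) -> return 1  (same call as traced above)
  -> return 3
  g(p=3) -> return 2  (same call as traced above)
-> return 5

cnt is incremented once per call, so count the calls in each subtree. Let C(p) = number of calls made by g(p).
C(0) = C(1) = 1 (base case, no recursion); C(p) = 1 + C(p - 1) + C(p - 2) otherwise.
C(2) = 1 + C(1) + C(0) = 1 + 1 + 1 = 3
C(3) = 1 + C(2) + C(1) = 1 + 3 + 1 = 5
C(4) = 1 + C(3) + C(2) = 1 + 5 + 3 = 9
C(5) = 1 + C(4) + C(3) = 1 + 9 + 5 = 15
cnt = C(5) = 15

Final answer: 15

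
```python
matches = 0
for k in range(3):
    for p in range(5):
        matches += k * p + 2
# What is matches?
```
Trace:
  matches=0
  matches=2, k=0, p=0
  matches=4, k=0, p=1
  matches=6, k=0, p=2
  matches=8, k=0, p=3
  matches=10, k=0, p=4
  matches=12, k=1, p=0
  matches=15, k=1, p=1
  matches=19, k=1, p=2
  matches=24, k=1, p=3
  matches=30, k=1, p=4
  matches=32, k=2, p=0
  matches=36, k=2, p=1
  matches=42, k=2, p=2
  matches=50, k=2, p=3
  matches=60, k=2, p=4

Final answer: 60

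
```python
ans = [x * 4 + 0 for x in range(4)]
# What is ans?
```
Trace:
  x=0
  x=1
  x=2
  x=3
  ans=[0, 4, 8, 12]

Final answer: [0, 4, 8, 12]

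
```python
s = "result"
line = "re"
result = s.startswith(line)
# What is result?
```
Trace:
  s='result'
  s='result', line='re'
  s='result', line='re', result=True

Final answer: True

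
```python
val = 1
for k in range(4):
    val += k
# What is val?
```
Trace:
  val=1
  val=1, k=0
  val=2, k=1
  val=4, k=2
  val=7, k=3

Final answer: 7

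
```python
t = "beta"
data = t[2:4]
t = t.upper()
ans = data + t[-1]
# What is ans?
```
Trace:
  t='beta'
  t='beta', data='ta'
  t='BETA', data='ta'
  t='BETA', data='ta', ans='taA'

Final answer: 'taA'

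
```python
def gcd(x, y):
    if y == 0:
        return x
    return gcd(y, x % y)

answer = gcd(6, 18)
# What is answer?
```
Call trace:
gcd(x=6, y=18)
  gcd(x=18, y=6)
    gcd(x=6, y=0)
    -> return 6
  -> return 6
-> return 6

Final answer: 6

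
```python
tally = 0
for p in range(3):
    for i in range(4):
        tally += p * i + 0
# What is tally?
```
Trace:
  tally=0
  tally=0, p=0, i=0
  tally=0, p=0, i=1
  tally=0, p=0, i=2
  tally=0, p=0, i=3
  tally=0, p=1, i=0
  tally=1, p=1, i=1
  tally=3, p=1, i=2
  tally=6, p=1, i=3
  tally=6, p=2, i=0
  tally=8, p=2, i=1
  tally=12, p=2, i=2
  tally=18, p=2, i=3

Final answer: 18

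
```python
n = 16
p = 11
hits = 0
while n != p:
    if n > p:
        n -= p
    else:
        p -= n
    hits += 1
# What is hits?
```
Trace:
  n=16
  n=16, p=11
  n=16, p=11, hits=0
  n=5, p=11, hits=1
  n=5, p=6, hits=2
  n=5, p=1, hits=3
  n=4, p=1, hits=4
  n=3, p=1, hits=5
  n=2, p=1, hits=6
  n=1, p=1, hits=7

Final answer: 7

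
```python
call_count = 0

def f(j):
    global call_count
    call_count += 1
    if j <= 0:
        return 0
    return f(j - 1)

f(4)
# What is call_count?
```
Call trace:
f(j=4)
  f(j=3)
    f(j=2)
      f(j=1)
        f(j=0)
        -> return 0
      -> return 0
    -> return 0
  -> return 0
-> return 0

call_count is incremented once per call. f is entered once for each j = 4, 3, 2, 1, 0 (the j <= 0 call returns without recursing), i.e. 4 + 1 calls.
call_count = 5

Final answer: 5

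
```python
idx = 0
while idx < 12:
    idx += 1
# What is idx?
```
Trace:
  idx=0
  idx=1
  idx=2
  idx=3
  idx=4
  idx=5
  idx=6
  idx=7
  idx=8
  idx=9
  idx=10
  idx=11
  idx=12

Final answer: 12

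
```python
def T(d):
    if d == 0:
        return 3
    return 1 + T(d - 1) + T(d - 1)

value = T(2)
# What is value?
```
Call trace (a repeated sub-call is expanded the first time; later identical calls just restate its return value):
T(d=2)
  T(d=1)
    T(d=0)
    -> return 3
    T(d=0)
    -> return 3
  -> return 7
  T(d=1) -> return 7  (same call as traced above)
-> return 15

Final answer: 15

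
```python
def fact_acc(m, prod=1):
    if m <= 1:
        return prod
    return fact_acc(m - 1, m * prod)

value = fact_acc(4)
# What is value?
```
Call trace:
fact_acc(m=4, prod=1)
  fact_acc(m=3, prod=4)
    fact_acc(m=2, prod=12)
      fact_acc(m=1, prod=24)
      -> return 24
    -> return 24
  -> return 24
-> return 24

Final answer: 24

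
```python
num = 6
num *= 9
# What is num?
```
Trace:
  num=6
  num=54

Final answer: 54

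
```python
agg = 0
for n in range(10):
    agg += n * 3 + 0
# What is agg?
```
Trace:
  agg=0
  agg=0, n=0
  agg=3, n=1
  agg=9, n=2
  agg=18, n=3
  agg=30, n=4
  agg=45, n=5
  agg=63, n=6
  agg=84, n=7
  agg=108, n=8
  agg=135, n=9

Final answer: 135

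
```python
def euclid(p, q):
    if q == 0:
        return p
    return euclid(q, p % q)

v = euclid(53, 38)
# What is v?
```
Call trace:
euclid(p=53, q=38)
  euclid(p=38, q=15)
    euclid(p=15, q=8)
      euclid(p=8, q=7)
        euclid(p=7, q=1)
          euclid(p=1, q=0)
          -> return 1
        -> return 1
      -> return 1
    -> return 1
  -> return 1
-> return 1

Final answer: 1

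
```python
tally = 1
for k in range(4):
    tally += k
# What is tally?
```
Trace:
  tally=1
  tally=1, k=0
  tally=2, k=1
  tally=4, k=2
  tally=7, k=3

Final answer: 7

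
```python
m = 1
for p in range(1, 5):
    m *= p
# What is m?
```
Trace:
  m=1
  m=1, p=1
  m=2, p=2
  m=6, p=3
  m=24, p=4

Final answer: 24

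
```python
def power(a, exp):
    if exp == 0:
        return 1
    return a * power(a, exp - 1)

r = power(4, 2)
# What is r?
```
Call trace:
power(a=4, exp=2)
  power(a=4, exp=1)
    power(a=4, exp=0)
    -> return 1
  -> return 4
-> return 16

Final answer: 16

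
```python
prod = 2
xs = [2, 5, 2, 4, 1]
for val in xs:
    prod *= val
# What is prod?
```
Trace:
  prod=2
  prod=4, val=2
  prod=20, val=5
  prod=40, val=2
  prod=160, val=4
  prod=160, val=1

Final answer: 160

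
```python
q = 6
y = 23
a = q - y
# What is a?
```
Trace:
  q=6
  q=6, y=23
  q=6, y=23, a=-17

Final answer: -17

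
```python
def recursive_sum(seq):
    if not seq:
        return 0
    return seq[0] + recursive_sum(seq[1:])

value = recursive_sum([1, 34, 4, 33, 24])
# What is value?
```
Call trace:
recursive_sum(seq=[1, 34, 4, 33, 24])
  recursive_sum(seq=[34, 4, 33, 24])
    recursive_sum(seq=[4, 33, 24])
      recursive_sum(seq=[33, 24])
        recursive_sum(seq=[24])
          recursive_sum(seq=[])
          -> return 0
        -> return 24
      -> return 57
    -> return 61
  -> return 95
-> return 96

Final answer: 96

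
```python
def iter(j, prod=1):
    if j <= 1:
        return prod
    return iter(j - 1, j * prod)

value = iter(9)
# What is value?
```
Call trace:
iter(j=9, prod=1)
  iter(j=8, prod=9)
    iter(j=7, prod=72)
      iter(j=6, prod=504)
        iter(j=5, prod=3024)
          iter(j=4, prod=15120)
            iter(j=3, prod=60480)
              iter(j=2, prod=181440)
                iter(j=1, prod=362880)
                -> return 362880
              -> return 362880
            -> return 362880
          -> return 362880
        -> return 362880
      -> return 362880
    -> return 362880
  -> return 362880
-> return 362880

Final answer: 362880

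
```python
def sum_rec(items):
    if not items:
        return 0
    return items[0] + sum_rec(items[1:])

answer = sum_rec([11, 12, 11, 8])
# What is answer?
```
Call trace:
sum_rec(items=[11, 12, 11, 8])
  sum_rec(items=[12, 11, 8])
    sum_rec(items=[11, 8])
      sum_rec(items=[8])
        sum_rec(items=[])
        -> return 0
      -> return 8
    -> return 19
  -> return 31
-> return 42

Final answer: 42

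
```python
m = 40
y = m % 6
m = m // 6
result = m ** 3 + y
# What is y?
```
Trace:
  m=40
  m=40, y=4
  m=6, y=4
  m=6, y=4, result=220

Final answer: 4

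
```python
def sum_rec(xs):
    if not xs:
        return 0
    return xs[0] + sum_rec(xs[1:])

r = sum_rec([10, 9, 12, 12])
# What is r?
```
Call trace:
sum_rec(xs=[10, 9, 12, 12])
  sum_rec(xs=[9, 12, 12])
    sum_rec(xs=[12, 12])
      sum_rec(xs=[12])
        sum_rec(xs=[])
        -> return 0
      -> return 12
    -> return 24
  -> return 33
-> return 43

Final answer: 43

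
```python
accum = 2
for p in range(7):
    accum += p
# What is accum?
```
Trace:
  accum=2
  accum=2, p=0
  accum=3, p=1
  accum=5, p=2
  accum=8, p=3
  accum=12, p=4
  accum=17, p=5
  accum=23, p=6

Final answer: 23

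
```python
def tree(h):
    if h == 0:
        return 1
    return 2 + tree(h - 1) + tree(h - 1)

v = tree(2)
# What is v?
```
Call trace (a repeated sub-call is expanded the first time; later identical calls just restate its return value):
tree(h=2)
  tree(h=1)
    tree(h=0)
    -> return 1
    tree(h=0)
    -> return 1
  -> return 4
  tree(h=1) -> return 4  (same call as traced above)
-> return 10

Final answer: 10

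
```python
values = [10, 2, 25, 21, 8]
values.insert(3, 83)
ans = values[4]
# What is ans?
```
Trace:
  values=[10, 2, 25, 21, 8]
  values=[10, 2, 25, 83, 21, 8]
  values=[10, 2, 25, 83, 21, 8], ans=21

Final answer: 21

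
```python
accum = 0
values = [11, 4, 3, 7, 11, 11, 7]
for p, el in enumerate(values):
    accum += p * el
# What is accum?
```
Trace:
  accum=0
  accum=0, p=0, el=11
  accum=4, p=1, el=4
  accum=10, p=2, el=3
  accum=31, p=3, el=7
  accum=75, p=4, el=11
  accum=130, p=5, el=11
  accum=172, p=6, el=7

Final answer: 172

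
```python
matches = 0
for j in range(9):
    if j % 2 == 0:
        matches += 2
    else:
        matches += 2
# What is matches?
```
Trace:
  matches=0
  matches=2, j=0
  matches=4, j=1
  matches=6, j=2
  matches=8, j=3
  matches=10, j=4
  matches=12, j=5
  matches=14, j=6
  matches=16, j=7
  matches=18, j=8

Final answer: 18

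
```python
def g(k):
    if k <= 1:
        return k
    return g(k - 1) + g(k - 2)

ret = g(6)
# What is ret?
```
Call trace (a repeated sub-call is expanded the first time; later identical calls just restate its return value):
g(k=6)
  g(k=5)
    g(k=4)
      g(k=3)
        g(k=2)
          g(k=1)
          -> return 1
          g(k=0)
          -> return 0
        -> return 1
        g(k=1)
        -> return 1
      -> return 2
      g(k=2) -> return 1  (same call as traced above)
    -> return 3
    g(k=3) -> return 2  (same call as traced above)
  -> return 5
  g(k=4) -> return 3  (same call as traced above)
-> return 8

Final answer: 8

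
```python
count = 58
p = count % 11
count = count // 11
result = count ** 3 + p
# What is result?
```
Trace:
  count=58
  count=58, p=3
  count=5, p=3
  count=5, p=3, result=128

Final answer: 128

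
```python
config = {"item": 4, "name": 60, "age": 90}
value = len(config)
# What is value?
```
Trace:
  config={'item': 4, 'name': 60, 'age': 90}
  config={'item': 4, 'name': 60, 'age': 90}, value=3

Final answer: 3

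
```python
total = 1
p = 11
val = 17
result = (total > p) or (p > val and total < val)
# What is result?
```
Trace:
  total=1
  total=1, p=11
  total=1, p=11, val=17
  total=1, p=11, val=17, result=False

Final answer: False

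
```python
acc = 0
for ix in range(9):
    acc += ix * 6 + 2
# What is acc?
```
Trace:
  acc=0
  acc=2, ix=0
  acc=10, ix=1
  acc=24, ix=2
  acc=44, ix=3
  acc=70, ix=4
  acc=102, ix=5
  acc=140, ix=6
  acc=184, ix=7
  acc=234, ix=8

Final answer: 234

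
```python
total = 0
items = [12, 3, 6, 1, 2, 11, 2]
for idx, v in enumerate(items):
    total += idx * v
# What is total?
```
Trace:
  total=0
  total=0, idx=0, v=12
  total=3, idx=1, v=3
  total=15, idx=2, v=6
  total=18, idx=3, v=1
  total=26, idx=4, v=2
  total=81, idx=5, v=11
  total=93, idx=6, v=2

Final answer: 93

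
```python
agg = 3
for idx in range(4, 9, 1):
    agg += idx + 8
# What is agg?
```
Trace:
  agg=3
  agg=15, idx=4
  agg=28, idx=5
  agg=42, idx=6
  agg=57, idx=7
  agg=73, idx=8

Final answer: 73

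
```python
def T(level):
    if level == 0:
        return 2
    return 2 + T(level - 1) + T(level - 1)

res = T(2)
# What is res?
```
Call trace (a repeated sub-call is expanded the first time; later identical calls just restate its return value):
T(level=2)
  T(level=1)
    T(level=0)
    -> return 2
    T(level=0)
    -> return 2
  -> return 6
  T(level=1) -> return 6  (same call as traced above)
-> return 14

Final answer: 14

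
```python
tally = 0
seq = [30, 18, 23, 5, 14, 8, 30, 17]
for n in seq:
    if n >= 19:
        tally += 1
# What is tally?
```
Trace:
  tally=0
  tally=1, n=30
  tally=1, n=18
  tally=2, n=23
  tally=2, n=5
  tally=2, n=14
  tally=2, n=8
  tally=3, n=30
  tally=3, n=17

Final answer: 3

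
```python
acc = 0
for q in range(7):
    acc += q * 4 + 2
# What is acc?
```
Trace:
  acc=0
  acc=2, q=0
  acc=8, q=1
  acc=18, q=2
  acc=32, q=3
  acc=50, q=4
  acc=72, q=5
  acc=98, q=6

Final answer: 98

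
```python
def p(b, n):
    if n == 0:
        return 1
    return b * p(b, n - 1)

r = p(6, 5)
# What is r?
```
Call trace:
p(b=6, n=5)
  p(b=6, n=4)
    p(b=6, n=3)
      p(b=6, n=2)
        p(b=6, n=1)
          p(b=6, n=0)
          -> return 1
        -> return 6
      -> return 36
    -> return 216
  -> return 1296
-> return 7776

Final answer: 7776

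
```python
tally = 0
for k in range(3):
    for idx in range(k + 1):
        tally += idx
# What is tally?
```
Trace:
  tally=0
  tally=0, k=0, idx=0
  tally=0, k=1, idx=0
  tally=1, k=1, idx=1
  tally=1, k=2, idx=0
  tally=2, k=2, idx=1
  tally=4, k=2, idx=2

Final answer: 4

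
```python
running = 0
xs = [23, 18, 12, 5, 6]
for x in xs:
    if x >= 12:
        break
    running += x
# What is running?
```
Trace:
  running=0
  running=0, x=23

Final answer: 0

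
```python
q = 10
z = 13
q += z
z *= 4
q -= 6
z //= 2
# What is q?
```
Trace:
  q=10
  q=10, z=13
  q=23, z=13
  q=23, z=52
  q=17, z=52
  q=17, z=26

Final answer: 17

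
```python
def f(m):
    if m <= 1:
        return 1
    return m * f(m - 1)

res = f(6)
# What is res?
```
Call trace:
f(m=6)
  f(m=5)
    f(m=4)
      f(m=3)
        f(m=2)
          f(m=1)
          -> return 1
        -> return 2
      -> return 6
    -> return 24
  -> return 120
-> return 720

Final answer: 720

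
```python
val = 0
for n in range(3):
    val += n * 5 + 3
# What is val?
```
Trace:
  val=0
  val=3, n=0
  val=11, n=1
  val=24, n=2

Final answer: 24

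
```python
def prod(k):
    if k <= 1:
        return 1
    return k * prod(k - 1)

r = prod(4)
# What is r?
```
Call trace:
prod(k=4)
  prod(k=3)
    prod(k=2)
      prod(k=1)
      -> return 1
    -> return 2
  -> return 6
-> return 24

Final answer: 24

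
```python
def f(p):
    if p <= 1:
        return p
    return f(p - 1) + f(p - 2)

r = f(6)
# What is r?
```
Call trace (a repeated sub-call is expanded the first time; later identical calls just restate its return value):
f(p=6)
  f(p=5)
    f(p=4)
      f(p=3)
        f(p=2)
          f(p=1)
          -> return 1
          f(p=0)
          -> return 0
        -> return 1
        f(p=1)
        -> return 1
      -> return 2
      f(p=2) -> return 1  (same call as traced above)
    -> return 3
    f(p=3) -> return 2  (same call as traced above)
  -> return 5
  f(p=4) -> return 3  (same call as traced above)
-> return 8

Final answer: 8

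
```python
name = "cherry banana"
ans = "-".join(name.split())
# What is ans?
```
Trace:
  name='cherry banana'
  name='cherry banana', ans='cherry-banana'

Final answer: 'cherry-banana'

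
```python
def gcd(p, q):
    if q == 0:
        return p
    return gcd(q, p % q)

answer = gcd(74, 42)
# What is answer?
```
Call trace:
gcd(p=74, q=42)
  gcd(p=42, q=32)
    gcd(p=32, q=10)
      gcd(p=10, q=2)
        gcd(p=2, q=0)
        -> return 2
      -> return 2
    -> return 2
  -> return 2
-> return 2

Final answer: 2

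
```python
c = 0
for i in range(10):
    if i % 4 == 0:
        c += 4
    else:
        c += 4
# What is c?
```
Trace:
  c=0
  c=4, i=0
  c=8, i=1
  c=12, i=2
  c=16, i=3
  c=20, i=4
  c=24, i=5
  c=28, i=6
  c=32, i=7
  c=36, i=8
  c=40, i=9

Final answer: 40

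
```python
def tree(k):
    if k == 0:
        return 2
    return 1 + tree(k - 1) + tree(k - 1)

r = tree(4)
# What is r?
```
Call trace (a repeated sub-call is expanded the first time; later identical calls just restate its return value):
tree(k=4)
  tree(k=3)
    tree(k=2)
      tree(k=1)
        tree(k=0)
        -> return 2
        tree(k=0)
        -> return 2
      -> return 5
      tree(k=1) -> return 5  (same call as traced above)
    -> return 11
    tree(k=2) -> return 11  (same call as traced above)
  -> return 23
  tree(k=3) -> return 23  (same call as traced above)
-> return 47

Final answer: 47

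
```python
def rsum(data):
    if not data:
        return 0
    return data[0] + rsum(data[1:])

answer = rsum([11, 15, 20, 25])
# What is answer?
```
Call trace:
rsum(data=[11, 15, 20, 25])
  rsum(data=[15, 20, 25])
    rsum(data=[20, 25])
      rsum(data=[25])
        rsum(data=[])
        -> return 0
      -> return 25
    -> return 45
  -> return 60
-> return 71

Final answer: 71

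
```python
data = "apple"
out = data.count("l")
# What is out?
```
Trace:
  data='apple'
  data='apple', out=1

Final answer: 1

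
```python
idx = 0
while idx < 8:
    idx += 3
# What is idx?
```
Trace:
  idx=0
  idx=3
  idx=6
  idx=9

Final answer: 9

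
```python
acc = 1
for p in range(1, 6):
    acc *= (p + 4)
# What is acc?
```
Trace:
  acc=1
  acc=5, p=1
  acc=30, p=2
  acc=210, p=3
  acc=1680, p=4
  acc=15120, p=5

Final answer: 15120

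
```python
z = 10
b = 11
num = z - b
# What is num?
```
Trace:
  z=10
  z=10, b=11
  z=10, b=11, num=-1

Final answer: -1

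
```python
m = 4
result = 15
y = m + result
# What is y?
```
Trace:
  m=4
  m=4, result=15
  m=4, result=15, y=19

Final answer: 19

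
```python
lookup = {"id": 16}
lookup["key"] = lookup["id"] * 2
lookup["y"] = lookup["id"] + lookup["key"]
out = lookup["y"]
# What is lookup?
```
Trace:
  lookup={'id': 16}
  lookup={'id': 16, 'key': 32}
  lookup={'id': 16, 'key': 32, 'y': 48}
  lookup={'id': 16, 'key': 32, 'y': 48}, out=48

Final answer: {'id': 16, 'key': 32, 'y': 48}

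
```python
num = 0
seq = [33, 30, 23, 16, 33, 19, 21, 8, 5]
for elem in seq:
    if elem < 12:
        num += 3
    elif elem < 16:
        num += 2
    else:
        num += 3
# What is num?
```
Trace:
  num=0
  num=3, elem=33
  num=6, elem=30
  num=9, elem=23
  num=12, elem=16
  num=15, elem=33
  num=18, elem=19
  num=21, elem=21
  num=24, elem=8
  num=27, elem=5

Final answer: 27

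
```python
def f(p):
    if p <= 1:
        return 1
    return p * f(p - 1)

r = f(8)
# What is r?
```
Call trace:
f(p=8)
  f(p=7)
    f(p=6)
      f(p=5)
        f(p=4)
          f(p=3)
            f(p=2)
              f(p=1)
              -> return 1
            -> return 2
          -> return 6
        -> return 24
      -> return 120
    -> return 720
  -> return 5040
-> return 40320

Final answer: 40320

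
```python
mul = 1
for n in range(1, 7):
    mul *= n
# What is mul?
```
Trace:
  mul=1
  mul=1, n=1
  mul=2, n=2
  mul=6, n=3
  mul=24, n=4
  mul=120, n=5
  mul=720, n=6

Final answer: 720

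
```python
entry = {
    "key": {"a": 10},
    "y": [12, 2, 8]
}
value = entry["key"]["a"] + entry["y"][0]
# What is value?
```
Trace:
  entry={'key': {'a': 10}, 'y': [12, 2, 8]}
  entry={'key': {'a': 10}, 'y': [12, 2, 8]}, value=22

Final answer: 22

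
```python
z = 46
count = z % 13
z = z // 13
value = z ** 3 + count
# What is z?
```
Trace:
  z=46
  z=46, count=7
  z=3, count=7
  z=3, count=7, value=34

Final answer: 3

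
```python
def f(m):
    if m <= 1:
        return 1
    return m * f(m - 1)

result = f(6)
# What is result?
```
Call trace:
f(m=6)
  f(m=5)
    f(m=4)
      f(m=3)
        f(m=2)
          f(m=1)
          -> return 1
        -> return 2
      -> return 6
    -> return 24
  -> return 120
-> return 720

Final answer: 720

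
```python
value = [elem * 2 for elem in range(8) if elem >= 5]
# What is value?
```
Trace:
  elem=0
  elem=1
  elem=2
  elem=3
  elem=4
  elem=5
  elem=6
  elem=7
  value=[10, 12, 14]

Final answer: [10, 12, 14]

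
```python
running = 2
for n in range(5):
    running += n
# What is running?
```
Trace:
  running=2
  running=2, n=0
  running=3, n=1
  running=5, n=2
  running=8, n=3
  running=12, n=4

Final answer: 12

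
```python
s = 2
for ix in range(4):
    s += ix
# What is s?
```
Trace:
  s=2
  s=2, ix=0
  s=3, ix=1
  s=5, ix=2
  s=8, ix=3

Final answer: 8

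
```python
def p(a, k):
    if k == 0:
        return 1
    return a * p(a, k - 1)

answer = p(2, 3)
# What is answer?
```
Call trace:
p(a=2, k=3)
  p(a=2, k=2)
    p(a=2, k=1)
      p(a=2, k=0)
      -> return 1
    -> return 2
  -> return 4
-> return 8

Final answer: 8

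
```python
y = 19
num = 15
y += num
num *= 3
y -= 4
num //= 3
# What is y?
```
Trace:
  y=19
  y=19, num=15
  y=34, num=15
  y=34, num=45
  y=30, num=45
  y=30, num=15

Final answer: 30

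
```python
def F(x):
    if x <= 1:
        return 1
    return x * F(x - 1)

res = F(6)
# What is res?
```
Call trace:
F(x=6)
  F(x=5)
    F(x=4)
      F(x=3)
        F(x=2)
          F(x=1)
          -> return 1
        -> return 2
      -> return 6
    -> return 24
  -> return 120
-> return 720

Final answer: 720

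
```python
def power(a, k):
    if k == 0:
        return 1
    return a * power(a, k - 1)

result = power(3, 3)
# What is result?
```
Call trace:
power(a=3, k=3)
  power(a=3, k=2)
    power(a=3, k=1)
      power(a=3, k=0)
      -> return 1
    -> return 3
  -> return 9
-> return 27

Final answer: 27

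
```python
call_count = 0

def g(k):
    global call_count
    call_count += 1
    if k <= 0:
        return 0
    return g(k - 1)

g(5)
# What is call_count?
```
Call trace:
g(k=5)
  g(k=4)
    g(k=3)
      g(k=2)
        g(k=1)
          g(k=0)
          -> return 0
        -> return 0
      -> return 0
    -> return 0
  -> return 0
-> return 0

call_count is incremented once per call. g is entered once for each k = 5, 4, 3, 2, 1, 0 (the k <= 0 call returns without recursing), i.e. 5 + 1 calls.
call_count = 6

Final answer: 6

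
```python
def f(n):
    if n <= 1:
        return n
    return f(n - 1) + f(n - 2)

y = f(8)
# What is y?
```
Call trace (a repeated sub-call is expanded the first time; later identical calls just restate its return value):
f(n=8)
  f(n=7)
    f(n=6)
      f(n=5)
        f(n=4)
          f(n=3)
            f(n=2)
              f(n=1)
              -> return 1
              f(n=0)
              -> return 0
            -> return 1
            f(n=1)
            -> return 1
          -> return 2
          f(n=2) -> return 1  (same call as traced above)
        -> return 3
        f(n=3) -> return 2  (same call as traced above)
      -> return 5
      f(n=4) -> return 3  (same call as traced above)
    -> return 8
    f(n=5) -> return 5  (same call as traced above)
  -> return 13
  f(n=6) -> return 8  (same call as traced above)
-> return 21

Final answer: 21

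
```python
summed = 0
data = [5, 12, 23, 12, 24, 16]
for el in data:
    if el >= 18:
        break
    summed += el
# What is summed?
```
Trace:
  summed=0
  summed=5, el=5
  summed=17, el=12
  summed=17, el=23

Final answer: 17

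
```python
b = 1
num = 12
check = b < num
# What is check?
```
Trace:
  b=1
  b=1, num=12
  b=1, num=12, check=True

Final answer: True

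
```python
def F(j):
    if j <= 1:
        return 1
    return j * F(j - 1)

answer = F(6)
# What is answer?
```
Call trace:
F(j=6)
  F(j=5)
    F(j=4)
      F(j=3)
        F(j=2)
          F(j=1)
          -> return 1
        -> return 2
      -> return 6
    -> return 24
  -> return 120
-> return 720

Final answer: 720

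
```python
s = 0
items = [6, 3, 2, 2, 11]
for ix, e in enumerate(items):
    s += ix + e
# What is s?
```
Trace:
  s=0
  s=6, ix=0, e=6
  s=10, ix=1, e=3
  s=14, ix=2, e=2
  s=19, ix=3, e=2
  s=34, ix=4, e=11

Final answer: 34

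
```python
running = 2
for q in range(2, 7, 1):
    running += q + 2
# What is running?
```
Trace:
  running=2
  running=6, q=2
  running=11, q=3
  running=17, q=4
  running=24, q=5
  running=32, q=6

Final answer: 32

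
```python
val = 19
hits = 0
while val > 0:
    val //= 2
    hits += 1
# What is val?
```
Trace:
  val=19
  val=19, hits=0
  val=9, hits=1
  val=4, hits=2
  val=2, hits=3
  val=1, hits=4
  val=0, hits=5

Final answer: 0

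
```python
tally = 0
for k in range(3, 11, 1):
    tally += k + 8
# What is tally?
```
Trace:
  tally=0
  tally=11, k=3
  tally=23, k=4
  tally=36, k=5
  tally=50, k=6
  tally=65, k=7
  tally=81, k=8
  tally=98, k=9
  tally=116, k=10

Final answer: 116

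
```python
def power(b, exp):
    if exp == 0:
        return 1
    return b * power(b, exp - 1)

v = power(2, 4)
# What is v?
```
Call trace:
power(b=2, exp=4)
  power(b=2, exp=3)
    power(b=2, exp=2)
      power(b=2, exp=1)
        power(b=2, exp=0)
        -> return 1
      -> return 2
    -> return 4
  -> return 8
-> return 16

Final answer: 16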